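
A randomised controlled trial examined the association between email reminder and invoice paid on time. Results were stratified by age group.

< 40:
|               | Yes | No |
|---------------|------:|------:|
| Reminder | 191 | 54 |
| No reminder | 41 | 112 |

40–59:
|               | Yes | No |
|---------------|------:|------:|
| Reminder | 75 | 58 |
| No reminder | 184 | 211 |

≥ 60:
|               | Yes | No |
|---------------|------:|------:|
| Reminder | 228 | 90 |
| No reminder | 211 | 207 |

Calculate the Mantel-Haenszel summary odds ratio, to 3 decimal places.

OR_MH = Σ(aᵢdᵢ/nᵢ) / Σ(bᵢcᵢ/nᵢ), where nᵢ is the stratum total.
Stratum 1 (< 40): n = 398; a·d/n = 191·112/398 = 53.7487; b·c/n = 54·41/398 = 5.5628
Stratum 2 (40–59): n = 528; a·d/n = 75·211/528 = 29.9716; b·c/n = 58·184/528 = 20.2121
Stratum 3 (≥ 60): n = 736; a·d/n = 228·207/736 = 64.1250; b·c/n = 90·211/736 = 25.8016
OR_MH = (53.7487 + 29.9716 + 64.1250) / (5.5628 + 20.2121 + 25.8016) = 147.8453 / 51.5766 = 2.86652

2.867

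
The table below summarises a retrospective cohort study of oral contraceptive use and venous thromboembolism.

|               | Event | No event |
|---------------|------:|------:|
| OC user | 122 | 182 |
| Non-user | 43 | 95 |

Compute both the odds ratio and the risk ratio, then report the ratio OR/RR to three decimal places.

Cells: a = 122, b = 182, c = 43, d = 95.
OR = (122·95)/(182·43) = 11590/7826 = 1.48096
Risk in exposed = 122/304 = 0.40132; risk in unexposed = 43/138 = 0.31159; RR = 1.28794
OR/RR = 1.48096 / 1.28794 = 1.14986
The outcome is not rare, so the OR lies further from 1 than the RR.

1.150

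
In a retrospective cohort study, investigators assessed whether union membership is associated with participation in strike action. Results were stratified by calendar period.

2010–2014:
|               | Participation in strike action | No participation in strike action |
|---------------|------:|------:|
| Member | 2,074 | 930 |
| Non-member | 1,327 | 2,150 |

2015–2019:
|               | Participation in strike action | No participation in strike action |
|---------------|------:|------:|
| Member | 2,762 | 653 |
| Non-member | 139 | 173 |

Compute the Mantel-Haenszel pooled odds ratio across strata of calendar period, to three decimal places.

3.800

OR_MH = Σ(aᵢdᵢ/nᵢ) / Σ(bᵢcᵢ/nᵢ), where nᵢ is the stratum total.
Stratum 1 (2010–2014): n = 6481; a·d/n = 2074·2150/6481 = 688.0265; b·c/n = 930·1327/6481 = 190.4197
Stratum 2 (2015–2019): n = 3727; a·d/n = 2762·173/3727 = 128.2066; b·c/n = 653·139/3727 = 24.3539
OR_MH = (688.0265 + 128.2066) / (190.4197 + 24.3539) = 816.2331 / 214.7736 = 3.80044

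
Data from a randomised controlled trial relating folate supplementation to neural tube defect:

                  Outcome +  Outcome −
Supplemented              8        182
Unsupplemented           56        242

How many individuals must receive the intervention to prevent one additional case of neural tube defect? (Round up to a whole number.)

Risk in treated group = 8/190 = 0.04211; risk in control = 56/298 = 0.18792.
Absolute risk reduction = 0.18792 − 0.04211 = 0.14581
NNT = 1 / ARR = 1 / 0.14581 = 6.858 → round up → 7

7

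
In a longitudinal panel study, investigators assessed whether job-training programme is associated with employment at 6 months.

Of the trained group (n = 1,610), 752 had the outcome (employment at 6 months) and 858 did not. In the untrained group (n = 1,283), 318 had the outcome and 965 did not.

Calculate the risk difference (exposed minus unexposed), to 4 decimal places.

From the description: a = 752, b = 858, c = 318, d = 965.
Risk in exposed = 752/1610 = 0.467081; risk in unexposed = 318/1283 = 0.247857.
Risk difference = 0.467081 − 0.247857 = 0.219224

0.2192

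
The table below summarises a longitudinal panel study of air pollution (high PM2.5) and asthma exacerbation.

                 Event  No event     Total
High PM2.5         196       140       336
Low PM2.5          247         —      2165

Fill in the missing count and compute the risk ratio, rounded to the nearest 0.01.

5.11

The missing cell is in the unexposed row: 2165 − 247 = 1918.
So a = 196, b = 140, c = 247, d = 1918.
RR = [a/(a+b)] / [c/(c+d)] = (196/336) / (247/2165) = 0.58333/0.11409 = 5.11302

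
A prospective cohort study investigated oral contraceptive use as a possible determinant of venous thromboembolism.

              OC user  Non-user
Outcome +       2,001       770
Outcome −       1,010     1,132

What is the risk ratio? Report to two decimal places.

Reading the table with exposure as columns: a = 2001 (OC user, case), b = 1010 (OC user, non-case), c = 770 (Non-user, case), d = 1132.
Risk in exposed = 2001/3011 = 0.66456; risk in unexposed = 770/1902 = 0.40484.
RR = 0.66456 / 0.40484 = 1.64156
The risk among the exposed is 1.64 times that among the unexposed.

1.64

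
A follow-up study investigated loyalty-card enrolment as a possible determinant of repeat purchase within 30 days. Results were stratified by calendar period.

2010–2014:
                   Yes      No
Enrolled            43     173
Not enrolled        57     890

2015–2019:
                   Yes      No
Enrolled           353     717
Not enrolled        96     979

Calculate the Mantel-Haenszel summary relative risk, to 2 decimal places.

RR_MH = Σ(aᵢ·n₀ᵢ/nᵢ) / Σ(cᵢ·n₁ᵢ/nᵢ), with n₁ᵢ = aᵢ+bᵢ (exposed), n₀ᵢ = cᵢ+dᵢ (unexposed), nᵢ = n₁ᵢ+n₀ᵢ.
Stratum 1 (2010–2014): n₁ = 216, n₀ = 947, n = 1163; a·n₀/n = 43·947/1163 = 35.0138; c·n₁/n = 57·216/1163 = 10.5864
Stratum 2 (2015–2019): n₁ = 1070, n₀ = 1075, n = 2145; a·n₀/n = 353·1075/2145 = 176.9114; c·n₁/n = 96·1070/2145 = 47.8881
RR_MH = (35.0138 + 176.9114) / (10.5864 + 47.8881) = 211.9252 / 58.4745 = 3.62423

3.62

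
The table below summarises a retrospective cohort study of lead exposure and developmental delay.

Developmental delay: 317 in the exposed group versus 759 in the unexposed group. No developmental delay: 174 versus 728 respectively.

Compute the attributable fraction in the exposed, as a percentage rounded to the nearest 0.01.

From the description: a = 317, b = 174, c = 759, d = 728.
Risk in exposed = 317/491 = 0.64562; risk in unexposed = 759/1487 = 0.51042.
RR = 0.64562/0.51042 = 1.26487
AR% = (RR − 1)/RR × 100 = (1.26487 − 1)/1.26487 × 100 = 20.9407%

20.94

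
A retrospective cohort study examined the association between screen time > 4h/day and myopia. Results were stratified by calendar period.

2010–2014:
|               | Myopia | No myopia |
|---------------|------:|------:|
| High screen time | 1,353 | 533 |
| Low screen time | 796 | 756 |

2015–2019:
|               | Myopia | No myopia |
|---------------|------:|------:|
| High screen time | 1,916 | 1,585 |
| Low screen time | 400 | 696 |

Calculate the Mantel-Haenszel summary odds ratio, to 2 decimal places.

2.25

OR_MH = Σ(aᵢdᵢ/nᵢ) / Σ(bᵢcᵢ/nᵢ), where nᵢ is the stratum total.
Stratum 1 (2010–2014): n = 3438; a·d/n = 1353·756/3438 = 297.5183; b·c/n = 533·796/3438 = 123.4055
Stratum 2 (2015–2019): n = 4597; a·d/n = 1916·696/4597 = 290.0883; b·c/n = 1585·400/4597 = 137.9160
OR_MH = (297.5183 + 290.0883) / (123.4055 + 137.9160) = 587.6066 / 261.3215 = 2.24860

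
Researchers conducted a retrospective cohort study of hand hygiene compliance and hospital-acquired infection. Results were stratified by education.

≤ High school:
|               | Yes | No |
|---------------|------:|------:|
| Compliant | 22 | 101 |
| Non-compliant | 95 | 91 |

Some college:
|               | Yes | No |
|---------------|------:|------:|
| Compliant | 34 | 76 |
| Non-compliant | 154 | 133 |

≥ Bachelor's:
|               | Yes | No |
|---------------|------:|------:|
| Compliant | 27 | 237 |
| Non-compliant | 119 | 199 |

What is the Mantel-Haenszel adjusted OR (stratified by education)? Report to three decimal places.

OR_MH = Σ(aᵢdᵢ/nᵢ) / Σ(bᵢcᵢ/nᵢ), where nᵢ is the stratum total.
Stratum 1 (≤ High school): n = 309; a·d/n = 22·91/309 = 6.4790; b·c/n = 101·95/309 = 31.0518
Stratum 2 (Some college): n = 397; a·d/n = 34·133/397 = 11.3904; b·c/n = 76·154/397 = 29.4811
Stratum 3 (≥ Bachelor's): n = 582; a·d/n = 27·199/582 = 9.2320; b·c/n = 237·119/582 = 48.4588
OR_MH = (6.4790 + 11.3904 + 9.2320) / (31.0518 + 29.4811 + 48.4588) = 27.1014 / 108.9917 = 0.24866

0.249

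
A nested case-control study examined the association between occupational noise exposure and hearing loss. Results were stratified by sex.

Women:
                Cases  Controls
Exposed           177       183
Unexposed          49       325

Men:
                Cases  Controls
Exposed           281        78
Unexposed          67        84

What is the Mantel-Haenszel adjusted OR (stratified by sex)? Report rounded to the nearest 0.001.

OR_MH = Σ(aᵢdᵢ/nᵢ) / Σ(bᵢcᵢ/nᵢ), where nᵢ is the stratum total.
Stratum 1 (Women): n = 734; a·d/n = 177·325/734 = 78.3719; b·c/n = 183·49/734 = 12.2166
Stratum 2 (Men): n = 510; a·d/n = 281·84/510 = 46.2824; b·c/n = 78·67/510 = 10.2471
OR_MH = (78.3719 + 46.2824) / (12.2166 + 10.2471) = 124.6543 / 22.4637 = 5.54915

5.549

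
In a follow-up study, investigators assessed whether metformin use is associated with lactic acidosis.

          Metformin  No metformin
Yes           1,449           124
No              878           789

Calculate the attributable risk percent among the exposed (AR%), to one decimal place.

78.2

Reading the table with exposure as columns: a = 1449 (Metformin, case), b = 878 (Metformin, non-case), c = 124 (No metformin, case), d = 789.
Risk in exposed = 1449/2327 = 0.62269; risk in unexposed = 124/913 = 0.13582.
RR = 0.62269/0.13582 = 4.58481
AR% = (RR − 1)/RR × 100 = (4.58481 − 1)/4.58481 × 100 = 78.1888%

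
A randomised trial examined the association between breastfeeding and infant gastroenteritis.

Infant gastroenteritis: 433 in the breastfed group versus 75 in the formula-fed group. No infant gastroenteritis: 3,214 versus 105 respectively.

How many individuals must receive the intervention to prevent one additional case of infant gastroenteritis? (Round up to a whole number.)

4

Risk in treated group = 433/3647 = 0.11873; risk in control = 75/180 = 0.41667.
Absolute risk reduction = 0.41667 − 0.11873 = 0.29794
NNT = 1 / ARR = 1 / 0.29794 = 3.356 → round up → 4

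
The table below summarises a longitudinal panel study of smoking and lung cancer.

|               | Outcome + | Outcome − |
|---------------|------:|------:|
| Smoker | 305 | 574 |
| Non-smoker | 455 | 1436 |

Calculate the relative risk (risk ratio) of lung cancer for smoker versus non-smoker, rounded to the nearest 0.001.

1.442

Cells: a = 305, b = 574, c = 455, d = 1436.
Risk in exposed = 305/879 = 0.34699; risk in unexposed = 455/1891 = 0.24061.
RR = 0.34699 / 0.24061 = 1.44209
The risk among the exposed is 1.44 times that among the unexposed.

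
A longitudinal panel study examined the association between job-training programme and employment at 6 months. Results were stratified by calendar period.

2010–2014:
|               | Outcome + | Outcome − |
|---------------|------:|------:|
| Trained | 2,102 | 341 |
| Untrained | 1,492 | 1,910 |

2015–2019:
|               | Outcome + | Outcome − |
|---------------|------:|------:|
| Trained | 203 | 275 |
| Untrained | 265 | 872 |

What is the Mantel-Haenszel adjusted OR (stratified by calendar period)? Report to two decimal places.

6.03

OR_MH = Σ(aᵢdᵢ/nᵢ) / Σ(bᵢcᵢ/nᵢ), where nᵢ is the stratum total.
Stratum 1 (2010–2014): n = 5845; a·d/n = 2102·1910/5845 = 686.8811; b·c/n = 341·1492/5845 = 87.0440
Stratum 2 (2015–2019): n = 1615; a·d/n = 203·872/1615 = 109.6074; b·c/n = 275·265/1615 = 45.1238
OR_MH = (686.8811 + 109.6074) / (87.0440 + 45.1238) = 796.4885 / 132.1678 = 6.02634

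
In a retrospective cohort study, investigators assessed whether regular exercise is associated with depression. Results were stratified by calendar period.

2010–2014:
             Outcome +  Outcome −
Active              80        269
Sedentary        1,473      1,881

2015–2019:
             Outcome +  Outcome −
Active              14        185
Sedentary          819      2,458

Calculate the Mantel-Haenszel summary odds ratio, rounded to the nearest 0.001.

OR_MH = Σ(aᵢdᵢ/nᵢ) / Σ(bᵢcᵢ/nᵢ), where nᵢ is the stratum total.
Stratum 1 (2010–2014): n = 3703; a·d/n = 80·1881/3703 = 40.6373; b·c/n = 269·1473/3703 = 107.0043
Stratum 2 (2015–2019): n = 3476; a·d/n = 14·2458/3476 = 9.8999; b·c/n = 185·819/3476 = 43.5889
OR_MH = (40.6373 + 9.8999) / (107.0043 + 43.5889) = 50.5372 / 150.5932 = 0.33559

0.336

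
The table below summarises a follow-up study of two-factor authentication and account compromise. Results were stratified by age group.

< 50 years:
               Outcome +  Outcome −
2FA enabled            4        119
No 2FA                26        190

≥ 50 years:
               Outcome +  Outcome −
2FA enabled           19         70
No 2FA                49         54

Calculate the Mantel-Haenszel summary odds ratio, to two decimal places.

0.28

OR_MH = Σ(aᵢdᵢ/nᵢ) / Σ(bᵢcᵢ/nᵢ), where nᵢ is the stratum total.
Stratum 1 (< 50 years): n = 339; a·d/n = 4·190/339 = 2.2419; b·c/n = 119·26/339 = 9.1268
Stratum 2 (≥ 50 years): n = 192; a·d/n = 19·54/192 = 5.3438; b·c/n = 70·49/192 = 17.8646
OR_MH = (2.2419 + 5.3438) / (9.1268 + 17.8646) = 7.5856 / 26.9914 = 0.28104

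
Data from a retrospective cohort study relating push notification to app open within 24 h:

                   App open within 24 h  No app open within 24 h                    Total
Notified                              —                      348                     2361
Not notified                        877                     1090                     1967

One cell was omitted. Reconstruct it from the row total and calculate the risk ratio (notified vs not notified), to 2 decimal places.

1.91

The missing cell is in the exposed row: 2361 − 348 = 2013.
So a = 2013, b = 348, c = 877, d = 1090.
RR = [a/(a+b)] / [c/(c+d)] = (2013/2361) / (877/1967) = 0.85260/0.44586 = 1.91228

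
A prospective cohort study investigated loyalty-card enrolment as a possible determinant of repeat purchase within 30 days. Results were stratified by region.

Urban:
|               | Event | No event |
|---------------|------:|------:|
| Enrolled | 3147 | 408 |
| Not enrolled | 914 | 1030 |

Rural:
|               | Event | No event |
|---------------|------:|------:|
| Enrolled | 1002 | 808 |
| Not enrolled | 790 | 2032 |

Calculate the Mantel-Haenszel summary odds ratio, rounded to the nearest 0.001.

OR_MH = Σ(aᵢdᵢ/nᵢ) / Σ(bᵢcᵢ/nᵢ), where nᵢ is the stratum total.
Stratum 1 (Urban): n = 5499; a·d/n = 3147·1030/5499 = 589.4544; b·c/n = 408·914/5499 = 67.8145
Stratum 2 (Rural): n = 4632; a·d/n = 1002·2032/4632 = 439.5648; b·c/n = 808·790/4632 = 137.8066
OR_MH = (589.4544 + 439.5648) / (67.8145 + 137.8066) = 1029.0192 / 205.6211 = 5.00444

5.004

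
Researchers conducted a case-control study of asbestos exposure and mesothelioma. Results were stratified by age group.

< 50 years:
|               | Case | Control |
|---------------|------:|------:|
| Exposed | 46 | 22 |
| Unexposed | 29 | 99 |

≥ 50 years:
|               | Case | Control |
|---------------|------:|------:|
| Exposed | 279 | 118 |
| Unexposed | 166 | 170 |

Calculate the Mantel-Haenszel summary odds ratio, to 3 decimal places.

2.934

OR_MH = Σ(aᵢdᵢ/nᵢ) / Σ(bᵢcᵢ/nᵢ), where nᵢ is the stratum total.
Stratum 1 (< 50 years): n = 196; a·d/n = 46·99/196 = 23.2347; b·c/n = 22·29/196 = 3.2551
Stratum 2 (≥ 50 years): n = 733; a·d/n = 279·170/733 = 64.7067; b·c/n = 118·166/733 = 26.7231
OR_MH = (23.2347 + 64.7067) / (3.2551 + 26.7231) = 87.9414 / 29.9782 = 2.93352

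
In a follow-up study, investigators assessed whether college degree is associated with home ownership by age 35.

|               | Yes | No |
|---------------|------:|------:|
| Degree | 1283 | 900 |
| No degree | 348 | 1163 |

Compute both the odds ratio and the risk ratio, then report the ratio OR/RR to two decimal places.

1.87

Cells: a = 1283, b = 900, c = 348, d = 1163.
OR = (1283·1163)/(900·348) = 1492129/313200 = 4.76414
Risk in exposed = 1283/2183 = 0.58772; risk in unexposed = 348/1511 = 0.23031; RR = 2.55187
OR/RR = 4.76414 / 2.55187 = 1.86692
The outcome is not rare, so the OR lies further from 1 than the RR.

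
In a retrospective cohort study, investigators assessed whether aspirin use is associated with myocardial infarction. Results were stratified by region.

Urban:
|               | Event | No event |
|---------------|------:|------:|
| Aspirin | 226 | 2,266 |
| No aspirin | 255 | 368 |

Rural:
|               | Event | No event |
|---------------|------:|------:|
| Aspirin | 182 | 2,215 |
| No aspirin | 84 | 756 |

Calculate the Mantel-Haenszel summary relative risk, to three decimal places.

0.347

RR_MH = Σ(aᵢ·n₀ᵢ/nᵢ) / Σ(cᵢ·n₁ᵢ/nᵢ), with n₁ᵢ = aᵢ+bᵢ (exposed), n₀ᵢ = cᵢ+dᵢ (unexposed), nᵢ = n₁ᵢ+n₀ᵢ.
Stratum 1 (Urban): n₁ = 2492, n₀ = 623, n = 3115; a·n₀/n = 226·623/3115 = 45.2000; c·n₁/n = 255·2492/3115 = 204.0000
Stratum 2 (Rural): n₁ = 2397, n₀ = 840, n = 3237; a·n₀/n = 182·840/3237 = 47.2289; c·n₁/n = 84·2397/3237 = 62.2020
RR_MH = (45.2000 + 47.2289) / (204.0000 + 62.2020) = 92.4289 / 266.2020 = 0.34721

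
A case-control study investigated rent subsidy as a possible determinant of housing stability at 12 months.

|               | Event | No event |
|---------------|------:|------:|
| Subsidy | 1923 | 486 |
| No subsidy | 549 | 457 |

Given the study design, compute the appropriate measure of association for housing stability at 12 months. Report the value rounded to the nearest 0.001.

3.294

Cells: a = 1923, b = 486, c = 549, d = 457.
This is a case-control study: participants were sampled on outcome status, so risks in the source population cannot be estimated directly — relative risk is not valid here. The odds ratio is the appropriate measure.
OR = (a·d)/(b·c) = (1923 × 457) / (486 × 549) = 878811 / 266814 = 3.29372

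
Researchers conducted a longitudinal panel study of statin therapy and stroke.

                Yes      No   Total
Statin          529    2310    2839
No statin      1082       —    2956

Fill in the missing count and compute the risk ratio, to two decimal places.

The missing cell is in the unexposed row: 2956 − 1082 = 1874.
So a = 529, b = 2310, c = 1082, d = 1874.
RR = [a/(a+b)] / [c/(c+d)] = (529/2839) / (1082/2956) = 0.18633/0.36604 = 0.50906

0.51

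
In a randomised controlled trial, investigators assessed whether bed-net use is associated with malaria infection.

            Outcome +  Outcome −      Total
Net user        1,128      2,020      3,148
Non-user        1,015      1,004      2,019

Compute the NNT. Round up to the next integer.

Risk in treated group = 1128/3148 = 0.35832; risk in control = 1015/2019 = 0.50272.
Absolute risk reduction = 0.50272 − 0.35832 = 0.14440
NNT = 1 / ARR = 1 / 0.14440 = 6.925 → round up → 7

7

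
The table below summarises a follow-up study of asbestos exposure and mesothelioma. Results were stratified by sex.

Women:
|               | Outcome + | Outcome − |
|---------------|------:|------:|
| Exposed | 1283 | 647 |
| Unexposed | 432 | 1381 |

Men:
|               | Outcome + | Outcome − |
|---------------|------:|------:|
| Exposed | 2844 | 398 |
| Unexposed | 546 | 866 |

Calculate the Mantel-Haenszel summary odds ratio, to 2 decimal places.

8.26

OR_MH = Σ(aᵢdᵢ/nᵢ) / Σ(bᵢcᵢ/nᵢ), where nᵢ is the stratum total.
Stratum 1 (Women): n = 3743; a·d/n = 1283·1381/3743 = 473.3698; b·c/n = 647·432/3743 = 74.6738
Stratum 2 (Men): n = 4654; a·d/n = 2844·866/4654 = 529.2015; b·c/n = 398·546/4654 = 46.6927
OR_MH = (473.3698 + 529.2015) / (74.6738 + 46.6927) = 1002.5713 / 121.3665 = 8.26069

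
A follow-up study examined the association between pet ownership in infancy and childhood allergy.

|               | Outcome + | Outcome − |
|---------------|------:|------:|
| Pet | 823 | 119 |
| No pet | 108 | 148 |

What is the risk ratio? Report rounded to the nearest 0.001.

Cells: a = 823, b = 119, c = 108, d = 148.
Risk in exposed = 823/942 = 0.87367; risk in unexposed = 108/256 = 0.42188.
RR = 0.87367 / 0.42188 = 2.07093
The risk among the exposed is 2.07 times that among the unexposed.

2.071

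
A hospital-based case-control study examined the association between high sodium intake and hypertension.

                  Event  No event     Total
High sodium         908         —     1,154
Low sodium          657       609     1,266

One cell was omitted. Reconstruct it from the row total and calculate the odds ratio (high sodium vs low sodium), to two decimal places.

3.42

The missing cell is in the exposed row: 1154 − 908 = 246.
So a = 908, b = 246, c = 657, d = 609.
OR = (a·d)/(b·c) = (908 × 609) / (246 × 657) = 552972 / 161622 = 3.42139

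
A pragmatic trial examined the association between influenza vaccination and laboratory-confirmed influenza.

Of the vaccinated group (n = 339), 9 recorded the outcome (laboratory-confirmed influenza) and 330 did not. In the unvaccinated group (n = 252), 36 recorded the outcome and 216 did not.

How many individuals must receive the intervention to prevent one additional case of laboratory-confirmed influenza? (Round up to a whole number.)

9

Risk in treated group = 9/339 = 0.02655; risk in control = 36/252 = 0.14286.
Absolute risk reduction = 0.14286 − 0.02655 = 0.11631
NNT = 1 / ARR = 1 / 0.11631 = 8.598 → round up → 9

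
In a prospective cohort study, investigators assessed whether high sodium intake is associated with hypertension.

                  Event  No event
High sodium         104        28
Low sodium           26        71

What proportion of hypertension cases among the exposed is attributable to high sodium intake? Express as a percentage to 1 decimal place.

Cells: a = 104, b = 28, c = 26, d = 71.
Risk in exposed = 104/132 = 0.78788; risk in unexposed = 26/97 = 0.26804.
RR = 0.78788/0.26804 = 2.93939
AR% = (RR − 1)/RR × 100 = (2.93939 − 1)/2.93939 × 100 = 65.9794%

66.0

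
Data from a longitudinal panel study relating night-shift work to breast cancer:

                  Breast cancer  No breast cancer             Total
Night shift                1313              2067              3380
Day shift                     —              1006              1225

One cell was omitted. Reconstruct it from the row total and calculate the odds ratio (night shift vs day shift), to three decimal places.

The missing cell is in the unexposed row: 1225 − 1006 = 219.
So a = 1313, b = 2067, c = 219, d = 1006.
OR = (a·d)/(b·c) = (1313 × 1006) / (2067 × 219) = 1320878 / 452673 = 2.91795

2.918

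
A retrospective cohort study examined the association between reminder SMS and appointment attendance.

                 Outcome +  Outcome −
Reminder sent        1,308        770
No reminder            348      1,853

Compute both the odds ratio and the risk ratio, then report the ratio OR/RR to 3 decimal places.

2.272

Cells: a = 1308, b = 770, c = 348, d = 1853.
OR = (1308·1853)/(770·348) = 2423724/267960 = 9.04510
Risk in exposed = 1308/2078 = 0.62945; risk in unexposed = 348/2201 = 0.15811; RR = 3.98110
OR/RR = 9.04510 / 3.98110 = 2.27201
The outcome is not rare, so the OR lies further from 1 than the RR.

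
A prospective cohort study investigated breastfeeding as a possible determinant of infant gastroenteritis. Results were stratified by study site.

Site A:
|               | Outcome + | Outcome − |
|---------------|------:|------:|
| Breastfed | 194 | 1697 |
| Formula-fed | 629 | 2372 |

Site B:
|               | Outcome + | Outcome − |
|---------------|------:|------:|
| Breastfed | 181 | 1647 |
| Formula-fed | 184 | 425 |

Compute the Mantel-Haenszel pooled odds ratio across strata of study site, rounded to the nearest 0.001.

OR_MH = Σ(aᵢdᵢ/nᵢ) / Σ(bᵢcᵢ/nᵢ), where nᵢ is the stratum total.
Stratum 1 (Site A): n = 4892; a·d/n = 194·2372/4892 = 94.0654; b·c/n = 1697·629/4892 = 218.1956
Stratum 2 (Site B): n = 2437; a·d/n = 181·425/2437 = 31.5654; b·c/n = 1647·184/2437 = 124.3529
OR_MH = (94.0654 + 31.5654) / (218.1956 + 124.3529) = 125.6309 / 342.5485 = 0.36675

0.367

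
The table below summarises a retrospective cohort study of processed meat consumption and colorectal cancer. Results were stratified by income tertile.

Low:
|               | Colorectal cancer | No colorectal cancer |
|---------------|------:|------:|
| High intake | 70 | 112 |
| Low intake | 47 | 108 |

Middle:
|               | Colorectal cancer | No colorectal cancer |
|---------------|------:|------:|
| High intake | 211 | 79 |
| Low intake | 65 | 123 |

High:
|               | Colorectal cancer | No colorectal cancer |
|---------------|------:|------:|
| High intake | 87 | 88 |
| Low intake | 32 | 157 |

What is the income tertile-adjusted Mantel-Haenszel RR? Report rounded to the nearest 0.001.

RR_MH = Σ(aᵢ·n₀ᵢ/nᵢ) / Σ(cᵢ·n₁ᵢ/nᵢ), with n₁ᵢ = aᵢ+bᵢ (exposed), n₀ᵢ = cᵢ+dᵢ (unexposed), nᵢ = n₁ᵢ+n₀ᵢ.
Stratum 1 (Low): n₁ = 182, n₀ = 155, n = 337; a·n₀/n = 70·155/337 = 32.1958; c·n₁/n = 47·182/337 = 25.3828
Stratum 2 (Middle): n₁ = 290, n₀ = 188, n = 478; a·n₀/n = 211·188/478 = 82.9874; c·n₁/n = 65·290/478 = 39.4351
Stratum 3 (High): n₁ = 175, n₀ = 189, n = 364; a·n₀/n = 87·189/364 = 45.1731; c·n₁/n = 32·175/364 = 15.3846
RR_MH = (32.1958 + 82.9874 + 45.1731) / (25.3828 + 39.4351 + 15.3846) = 160.3564 / 80.2026 = 1.99939

1.999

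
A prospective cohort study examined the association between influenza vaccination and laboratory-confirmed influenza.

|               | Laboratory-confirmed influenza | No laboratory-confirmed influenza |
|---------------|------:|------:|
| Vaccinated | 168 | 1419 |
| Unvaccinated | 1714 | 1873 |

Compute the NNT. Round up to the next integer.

Risk in treated group = 168/1587 = 0.10586; risk in control = 1714/3587 = 0.47784.
Absolute risk reduction = 0.47784 − 0.10586 = 0.37198
NNT = 1 / ARR = 1 / 0.37198 = 2.688 → round up → 3

3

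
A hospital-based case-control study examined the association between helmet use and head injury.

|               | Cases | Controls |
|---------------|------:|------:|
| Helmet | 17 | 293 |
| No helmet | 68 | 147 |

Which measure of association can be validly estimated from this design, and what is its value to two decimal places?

Cells: a = 17, b = 293, c = 68, d = 147.
This is a hospital-based case-control study: participants were sampled on outcome status, so risks in the source population cannot be estimated directly — relative risk is not valid here. The odds ratio is the appropriate measure.
OR = (a·d)/(b·c) = (17 × 147) / (293 × 68) = 2499 / 19924 = 0.12543

0.13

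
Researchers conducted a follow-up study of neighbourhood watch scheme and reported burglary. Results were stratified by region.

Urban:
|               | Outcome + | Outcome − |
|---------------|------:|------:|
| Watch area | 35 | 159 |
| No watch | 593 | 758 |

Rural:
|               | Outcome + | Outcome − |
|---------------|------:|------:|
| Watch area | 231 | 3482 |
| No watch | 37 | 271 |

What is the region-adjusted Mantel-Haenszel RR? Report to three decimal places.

RR_MH = Σ(aᵢ·n₀ᵢ/nᵢ) / Σ(cᵢ·n₁ᵢ/nᵢ), with n₁ᵢ = aᵢ+bᵢ (exposed), n₀ᵢ = cᵢ+dᵢ (unexposed), nᵢ = n₁ᵢ+n₀ᵢ.
Stratum 1 (Urban): n₁ = 194, n₀ = 1351, n = 1545; a·n₀/n = 35·1351/1545 = 30.6052; c·n₁/n = 593·194/1545 = 74.4608
Stratum 2 (Rural): n₁ = 3713, n₀ = 308, n = 4021; a·n₀/n = 231·308/4021 = 17.6941; c·n₁/n = 37·3713/4021 = 34.1659
RR_MH = (30.6052 + 17.6941) / (74.4608 + 34.1659) = 48.2993 / 108.6267 = 0.44464

0.445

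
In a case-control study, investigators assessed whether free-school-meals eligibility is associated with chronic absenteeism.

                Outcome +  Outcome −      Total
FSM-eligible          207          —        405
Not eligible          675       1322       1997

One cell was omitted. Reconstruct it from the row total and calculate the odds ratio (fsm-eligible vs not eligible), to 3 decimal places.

The missing cell is in the exposed row: 405 − 207 = 198.
So a = 207, b = 198, c = 675, d = 1322.
OR = (a·d)/(b·c) = (207 × 1322) / (198 × 675) = 273654 / 133650 = 2.04754

2.048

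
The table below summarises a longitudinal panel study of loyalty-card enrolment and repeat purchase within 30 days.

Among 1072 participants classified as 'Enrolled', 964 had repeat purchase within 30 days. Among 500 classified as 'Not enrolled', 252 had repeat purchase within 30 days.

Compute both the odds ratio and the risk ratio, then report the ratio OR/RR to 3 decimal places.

From the description: a = 964, b = 108, c = 252, d = 248.
OR = (964·248)/(108·252) = 239072/27216 = 8.78424
Risk in exposed = 964/1072 = 0.89925; risk in unexposed = 252/500 = 0.50400; RR = 1.78423
OR/RR = 8.78424 / 1.78423 = 4.92326
The outcome is not rare, so the OR lies further from 1 than the RR.

4.923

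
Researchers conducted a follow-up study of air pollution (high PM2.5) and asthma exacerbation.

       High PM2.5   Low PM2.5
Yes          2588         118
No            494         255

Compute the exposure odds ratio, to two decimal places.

Reading the table with exposure as columns: a = 2588 (High PM2.5, case), b = 494 (High PM2.5, non-case), c = 118 (Low PM2.5, case), d = 255.
OR = (a·d)/(b·c) = (2588 × 255) / (494 × 118) = 659940 / 58292 = 11.32128
The odds of asthma exacerbation are about 11.32 times as high in the high pm2.5 group.

11.32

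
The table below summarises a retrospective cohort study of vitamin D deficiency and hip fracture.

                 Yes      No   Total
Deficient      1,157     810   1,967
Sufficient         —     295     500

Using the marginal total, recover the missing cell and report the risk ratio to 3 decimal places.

The missing cell is in the unexposed row: 500 − 295 = 205.
So a = 1157, b = 810, c = 205, d = 295.
RR = [a/(a+b)] / [c/(c+d)] = (1157/1967) / (205/500) = 0.58821/0.41000 = 1.43465

1.435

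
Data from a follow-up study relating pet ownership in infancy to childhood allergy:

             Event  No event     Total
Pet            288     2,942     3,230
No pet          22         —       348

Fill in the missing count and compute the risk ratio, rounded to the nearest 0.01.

1.41

The missing cell is in the unexposed row: 348 − 22 = 326.
So a = 288, b = 2942, c = 22, d = 326.
RR = [a/(a+b)] / [c/(c+d)] = (288/3230) / (22/348) = 0.08916/0.06322 = 1.41041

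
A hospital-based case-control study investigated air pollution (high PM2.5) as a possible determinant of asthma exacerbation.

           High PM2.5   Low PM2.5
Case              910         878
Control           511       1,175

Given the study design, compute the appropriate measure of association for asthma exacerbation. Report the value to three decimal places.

Reading the table with exposure as columns: a = 910 (High PM2.5, case), b = 511 (High PM2.5, non-case), c = 878 (Low PM2.5, case), d = 1175.
This is a hospital-based case-control study: participants were sampled on outcome status, so risks in the source population cannot be estimated directly — relative risk is not valid here. The odds ratio is the appropriate measure.
OR = (a·d)/(b·c) = (910 × 1175) / (511 × 878) = 1069250 / 448658 = 2.38322

2.383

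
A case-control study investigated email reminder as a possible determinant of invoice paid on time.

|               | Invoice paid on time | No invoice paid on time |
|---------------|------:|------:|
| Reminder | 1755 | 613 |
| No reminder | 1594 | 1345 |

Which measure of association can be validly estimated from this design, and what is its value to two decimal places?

2.42

Cells: a = 1755, b = 613, c = 1594, d = 1345.
This is a case-control study: participants were sampled on outcome status, so risks in the source population cannot be estimated directly — relative risk is not valid here. The odds ratio is the appropriate measure.
OR = (a·d)/(b·c) = (1755 × 1345) / (613 × 1594) = 2360475 / 977122 = 2.41574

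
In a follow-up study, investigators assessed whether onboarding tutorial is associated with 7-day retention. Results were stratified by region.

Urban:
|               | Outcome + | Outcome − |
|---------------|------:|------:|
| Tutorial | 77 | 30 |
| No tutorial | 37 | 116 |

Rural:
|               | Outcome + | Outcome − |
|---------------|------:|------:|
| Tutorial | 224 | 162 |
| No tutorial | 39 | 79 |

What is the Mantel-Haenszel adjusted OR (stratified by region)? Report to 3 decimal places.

4.134

OR_MH = Σ(aᵢdᵢ/nᵢ) / Σ(bᵢcᵢ/nᵢ), where nᵢ is the stratum total.
Stratum 1 (Urban): n = 260; a·d/n = 77·116/260 = 34.3538; b·c/n = 30·37/260 = 4.2692
Stratum 2 (Rural): n = 504; a·d/n = 224·79/504 = 35.1111; b·c/n = 162·39/504 = 12.5357
OR_MH = (34.3538 + 35.1111) / (4.2692 + 12.5357) = 69.4650 / 16.8049 = 4.13360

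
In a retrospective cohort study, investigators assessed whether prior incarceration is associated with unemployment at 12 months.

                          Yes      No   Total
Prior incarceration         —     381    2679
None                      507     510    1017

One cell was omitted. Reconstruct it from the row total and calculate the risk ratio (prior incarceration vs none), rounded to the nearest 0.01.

The missing cell is in the exposed row: 2679 − 381 = 2298.
So a = 2298, b = 381, c = 507, d = 510.
RR = [a/(a+b)] / [c/(c+d)] = (2298/2679) / (507/1017) = 0.85778/0.49853 = 1.72064

1.72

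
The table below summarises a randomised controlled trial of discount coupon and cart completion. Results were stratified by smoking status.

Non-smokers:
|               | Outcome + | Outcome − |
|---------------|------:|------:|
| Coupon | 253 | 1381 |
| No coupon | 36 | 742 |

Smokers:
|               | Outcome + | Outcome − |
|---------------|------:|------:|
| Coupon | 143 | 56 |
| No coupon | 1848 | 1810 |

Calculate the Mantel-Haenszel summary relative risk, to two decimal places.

RR_MH = Σ(aᵢ·n₀ᵢ/nᵢ) / Σ(cᵢ·n₁ᵢ/nᵢ), with n₁ᵢ = aᵢ+bᵢ (exposed), n₀ᵢ = cᵢ+dᵢ (unexposed), nᵢ = n₁ᵢ+n₀ᵢ.
Stratum 1 (Non-smokers): n₁ = 1634, n₀ = 778, n = 2412; a·n₀/n = 253·778/2412 = 81.6061; c·n₁/n = 36·1634/2412 = 24.3881
Stratum 2 (Smokers): n₁ = 199, n₀ = 3658, n = 3857; a·n₀/n = 143·3658/3857 = 135.6220; c·n₁/n = 1848·199/3857 = 95.3466
RR_MH = (81.6061 + 135.6220) / (24.3881 + 95.3466) = 217.2281 / 119.7347 = 1.81425

1.81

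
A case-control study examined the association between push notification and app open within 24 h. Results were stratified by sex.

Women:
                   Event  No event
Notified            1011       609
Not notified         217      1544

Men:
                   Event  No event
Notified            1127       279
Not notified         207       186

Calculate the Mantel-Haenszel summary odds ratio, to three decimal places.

OR_MH = Σ(aᵢdᵢ/nᵢ) / Σ(bᵢcᵢ/nᵢ), where nᵢ is the stratum total.
Stratum 1 (Women): n = 3381; a·d/n = 1011·1544/3381 = 461.6930; b·c/n = 609·217/3381 = 39.0870
Stratum 2 (Men): n = 1799; a·d/n = 1127·186/1799 = 116.5214; b·c/n = 279·207/1799 = 32.1028
OR_MH = (461.6930 + 116.5214) / (39.0870 + 32.1028) = 578.2144 / 71.1898 = 8.12215

8.122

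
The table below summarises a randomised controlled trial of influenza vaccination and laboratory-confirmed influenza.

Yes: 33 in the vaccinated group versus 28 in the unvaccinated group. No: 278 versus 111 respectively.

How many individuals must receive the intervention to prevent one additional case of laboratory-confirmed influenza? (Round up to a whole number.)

11

Risk in treated group = 33/311 = 0.10611; risk in control = 28/139 = 0.20144.
Absolute risk reduction = 0.20144 − 0.10611 = 0.09533
NNT = 1 / ARR = 1 / 0.09533 = 10.490 → round up → 11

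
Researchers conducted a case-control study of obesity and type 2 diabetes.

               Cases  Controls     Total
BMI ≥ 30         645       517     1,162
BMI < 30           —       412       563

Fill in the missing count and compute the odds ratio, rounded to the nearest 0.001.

3.404

The missing cell is in the unexposed row: 563 − 412 = 151.
So a = 645, b = 517, c = 151, d = 412.
OR = (a·d)/(b·c) = (645 × 412) / (517 × 151) = 265740 / 78067 = 3.40400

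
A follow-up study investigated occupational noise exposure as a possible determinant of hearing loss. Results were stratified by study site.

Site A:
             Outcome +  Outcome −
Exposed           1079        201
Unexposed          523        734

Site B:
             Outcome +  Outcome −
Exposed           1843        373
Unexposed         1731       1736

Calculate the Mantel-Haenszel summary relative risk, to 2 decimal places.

RR_MH = Σ(aᵢ·n₀ᵢ/nᵢ) / Σ(cᵢ·n₁ᵢ/nᵢ), with n₁ᵢ = aᵢ+bᵢ (exposed), n₀ᵢ = cᵢ+dᵢ (unexposed), nᵢ = n₁ᵢ+n₀ᵢ.
Stratum 1 (Site A): n₁ = 1280, n₀ = 1257, n = 2537; a·n₀/n = 1079·1257/2537 = 534.6090; c·n₁/n = 523·1280/2537 = 263.8707
Stratum 2 (Site B): n₁ = 2216, n₀ = 3467, n = 5683; a·n₀/n = 1843·3467/5683 = 1124.3500; c·n₁/n = 1731·2216/5683 = 674.9773
RR_MH = (534.6090 + 1124.3500) / (263.8707 + 674.9773) = 1658.9590 / 938.8480 = 1.76702

1.77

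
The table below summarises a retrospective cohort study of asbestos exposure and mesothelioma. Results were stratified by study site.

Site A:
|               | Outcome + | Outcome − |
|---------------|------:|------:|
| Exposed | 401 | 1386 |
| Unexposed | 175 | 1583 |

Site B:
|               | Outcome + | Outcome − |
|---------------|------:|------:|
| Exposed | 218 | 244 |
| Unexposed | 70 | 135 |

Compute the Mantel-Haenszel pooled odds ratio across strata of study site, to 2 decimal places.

2.37

OR_MH = Σ(aᵢdᵢ/nᵢ) / Σ(bᵢcᵢ/nᵢ), where nᵢ is the stratum total.
Stratum 1 (Site A): n = 3545; a·d/n = 401·1583/3545 = 179.0643; b·c/n = 1386·175/3545 = 68.4203
Stratum 2 (Site B): n = 667; a·d/n = 218·135/667 = 44.1229; b·c/n = 244·70/667 = 25.6072
OR_MH = (179.0643 + 44.1229) / (68.4203 + 25.6072) = 223.1873 / 94.0275 = 2.37364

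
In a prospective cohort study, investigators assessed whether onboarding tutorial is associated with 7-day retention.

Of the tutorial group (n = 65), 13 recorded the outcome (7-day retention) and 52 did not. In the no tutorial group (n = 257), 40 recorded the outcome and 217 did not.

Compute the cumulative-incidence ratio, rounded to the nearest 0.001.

1.285

From the description: a = 13, b = 52, c = 40, d = 217.
Risk in exposed = 13/65 = 0.20000; risk in unexposed = 40/257 = 0.15564.
RR = 0.20000 / 0.15564 = 1.28500
The risk among the exposed is 1.29 times that among the unexposed.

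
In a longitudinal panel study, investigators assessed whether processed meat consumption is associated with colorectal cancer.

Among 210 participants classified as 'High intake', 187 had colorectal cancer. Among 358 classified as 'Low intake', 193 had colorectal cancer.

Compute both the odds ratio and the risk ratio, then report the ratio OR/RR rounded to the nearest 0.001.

From the description: a = 187, b = 23, c = 193, d = 165.
OR = (187·165)/(23·193) = 30855/4439 = 6.95089
Risk in exposed = 187/210 = 0.89048; risk in unexposed = 193/358 = 0.53911; RR = 1.65176
OR/RR = 6.95089 / 1.65176 = 4.20816
The outcome is not rare, so the OR lies further from 1 than the RR.

4.208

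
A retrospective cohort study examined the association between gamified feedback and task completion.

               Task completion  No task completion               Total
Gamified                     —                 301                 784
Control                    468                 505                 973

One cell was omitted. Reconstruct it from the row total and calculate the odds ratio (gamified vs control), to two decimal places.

1.73

The missing cell is in the exposed row: 784 − 301 = 483.
So a = 483, b = 301, c = 468, d = 505.
OR = (a·d)/(b·c) = (483 × 505) / (301 × 468) = 243915 / 140868 = 1.73151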